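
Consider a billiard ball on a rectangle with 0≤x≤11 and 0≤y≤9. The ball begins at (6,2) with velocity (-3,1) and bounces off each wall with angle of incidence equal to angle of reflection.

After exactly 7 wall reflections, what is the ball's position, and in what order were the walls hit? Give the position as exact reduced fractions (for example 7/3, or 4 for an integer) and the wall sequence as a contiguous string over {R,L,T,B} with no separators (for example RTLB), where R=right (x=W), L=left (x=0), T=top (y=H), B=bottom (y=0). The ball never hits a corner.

1. t=2 → L at (0,4); v=(3,1)
2. t=11/3 → R at (11,23/3); v=(-3,1)
3. t=4/3 → T at (7,9); v=(-3,-1)
4. t=7/3 → L at (0,20/3); v=(3,-1)
5. t=11/3 → R at (11,3); v=(-3,-1)
6. t=3 → B at (2,0); v=(-3,1)
7. t=2/3 → L at (0,2/3); v=(3,1)

Final position: (0,2/3)
Wall sequence: LRTLRBL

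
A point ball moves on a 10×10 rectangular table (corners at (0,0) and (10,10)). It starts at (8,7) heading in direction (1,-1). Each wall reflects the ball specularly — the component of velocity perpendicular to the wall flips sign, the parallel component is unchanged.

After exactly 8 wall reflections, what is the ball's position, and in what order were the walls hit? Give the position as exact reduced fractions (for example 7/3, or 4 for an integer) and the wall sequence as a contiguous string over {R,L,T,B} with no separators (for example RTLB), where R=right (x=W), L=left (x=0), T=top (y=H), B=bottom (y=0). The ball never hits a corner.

1. t=2 → R at (10,5); v=(-1,-1)
2. t=5 → B at (5,0); v=(-1,1)
3. t=5 → L at (0,5); v=(1,1)
4. t=5 → T at (5,10); v=(1,-1)
5. t=5 → R at (10,5); v=(-1,-1)
6. t=5 → B at (5,0); v=(-1,1)
7. t=5 → L at (0,5); v=(1,1)
8. t=5 → T at (5,10); v=(1,-1)

Final position: (5,10)
Wall sequence: RBLTRBLT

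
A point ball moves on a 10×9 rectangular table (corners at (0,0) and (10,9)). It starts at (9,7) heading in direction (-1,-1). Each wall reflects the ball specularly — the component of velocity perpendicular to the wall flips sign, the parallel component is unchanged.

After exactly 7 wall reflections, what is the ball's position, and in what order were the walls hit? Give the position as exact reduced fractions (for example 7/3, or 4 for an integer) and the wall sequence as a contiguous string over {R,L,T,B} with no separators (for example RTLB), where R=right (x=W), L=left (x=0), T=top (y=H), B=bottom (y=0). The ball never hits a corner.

Final position: (5,9)
Wall sequence: BLTRBLT

1. t=7 → B at (2,0); v=(-1,1)
2. t=2 → L at (0,2); v=(1,1)
3. t=7 → T at (7,9); v=(1,-1)
4. t=3 → R at (10,6); v=(-1,-1)
5. t=6 → B at (4,0); v=(-1,1)
6. t=4 → L at (0,4); v=(1,1)
7. t=5 → T at (5,9); v=(1,-1)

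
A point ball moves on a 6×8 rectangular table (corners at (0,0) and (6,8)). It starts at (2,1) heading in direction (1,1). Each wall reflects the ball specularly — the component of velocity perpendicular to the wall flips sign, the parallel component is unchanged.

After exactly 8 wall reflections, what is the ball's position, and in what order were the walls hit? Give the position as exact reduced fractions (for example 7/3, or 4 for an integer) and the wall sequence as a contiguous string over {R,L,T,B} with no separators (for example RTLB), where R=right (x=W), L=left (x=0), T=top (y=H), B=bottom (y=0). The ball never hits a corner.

1. t=4 → R at (6,5); v=(-1,1)
2. t=3 → T at (3,8); v=(-1,-1)
3. t=3 → L at (0,5); v=(1,-1)
4. t=5 → B at (5,0); v=(1,1)
5. t=1 → R at (6,1); v=(-1,1)
6. t=6 → L at (0,7); v=(1,1)
7. t=1 → T at (1,8); v=(1,-1)
8. t=5 → R at (6,3); v=(-1,-1)

Final position: (6,3)
Wall sequence: RTLBRLTR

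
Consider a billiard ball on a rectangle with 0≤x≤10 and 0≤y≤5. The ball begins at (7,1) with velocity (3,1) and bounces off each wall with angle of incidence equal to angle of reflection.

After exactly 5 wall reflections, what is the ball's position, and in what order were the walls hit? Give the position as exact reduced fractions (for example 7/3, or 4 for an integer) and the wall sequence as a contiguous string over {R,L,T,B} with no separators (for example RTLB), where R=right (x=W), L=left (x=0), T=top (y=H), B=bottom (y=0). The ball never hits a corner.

Final position: (6,0)
Wall sequence: RTLRB

1. t=1 → R at (10,2); v=(-3,1)
2. t=3 → T at (1,5); v=(-3,-1)
3. t=1/3 → L at (0,14/3); v=(3,-1)
4. t=10/3 → R at (10,4/3); v=(-3,-1)
5. t=4/3 → B at (6,0); v=(-3,1)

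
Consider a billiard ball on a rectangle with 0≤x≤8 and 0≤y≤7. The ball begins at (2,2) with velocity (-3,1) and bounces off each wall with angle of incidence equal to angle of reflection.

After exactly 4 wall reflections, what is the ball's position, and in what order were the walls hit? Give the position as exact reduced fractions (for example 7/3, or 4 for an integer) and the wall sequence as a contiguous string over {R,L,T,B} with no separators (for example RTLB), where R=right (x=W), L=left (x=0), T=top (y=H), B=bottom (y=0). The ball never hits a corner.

1. t=2/3 → L at (0,8/3); v=(3,1)
2. t=8/3 → R at (8,16/3); v=(-3,1)
3. t=5/3 → T at (3,7); v=(-3,-1)
4. t=1 → L at (0,6); v=(3,-1)

Final position: (0,6)
Wall sequence: LRTL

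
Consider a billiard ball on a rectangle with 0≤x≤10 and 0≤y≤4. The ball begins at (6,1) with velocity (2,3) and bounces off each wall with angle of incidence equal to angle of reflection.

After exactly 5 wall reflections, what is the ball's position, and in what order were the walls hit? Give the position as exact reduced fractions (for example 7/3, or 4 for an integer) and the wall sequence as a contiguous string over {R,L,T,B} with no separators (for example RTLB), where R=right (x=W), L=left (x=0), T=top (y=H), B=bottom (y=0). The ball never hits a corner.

Final position: (4,0)
Wall sequence: TRBTB

1. t=1 → T at (8,4); v=(2,-3)
2. t=1 → R at (10,1); v=(-2,-3)
3. t=1/3 → B at (28/3,0); v=(-2,3)
4. t=4/3 → T at (20/3,4); v=(-2,-3)
5. t=4/3 → B at (4,0); v=(-2,3)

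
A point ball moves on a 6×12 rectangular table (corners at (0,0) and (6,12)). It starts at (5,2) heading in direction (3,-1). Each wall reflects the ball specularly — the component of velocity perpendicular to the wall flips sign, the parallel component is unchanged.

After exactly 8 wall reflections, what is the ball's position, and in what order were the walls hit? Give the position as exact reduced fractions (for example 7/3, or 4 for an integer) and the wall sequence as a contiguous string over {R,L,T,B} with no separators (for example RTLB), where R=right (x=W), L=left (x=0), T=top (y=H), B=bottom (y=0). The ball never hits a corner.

Final position: (6,31/3)
Wall sequence: RBLRLRLR

1. t=1/3 → R at (6,5/3); v=(-3,-1)
2. t=5/3 → B at (1,0); v=(-3,1)
3. t=1/3 → L at (0,1/3); v=(3,1)
4. t=2 → R at (6,7/3); v=(-3,1)
5. t=2 → L at (0,13/3); v=(3,1)
6. t=2 → R at (6,19/3); v=(-3,1)
7. t=2 → L at (0,25/3); v=(3,1)
8. t=2 → R at (6,31/3); v=(-3,1)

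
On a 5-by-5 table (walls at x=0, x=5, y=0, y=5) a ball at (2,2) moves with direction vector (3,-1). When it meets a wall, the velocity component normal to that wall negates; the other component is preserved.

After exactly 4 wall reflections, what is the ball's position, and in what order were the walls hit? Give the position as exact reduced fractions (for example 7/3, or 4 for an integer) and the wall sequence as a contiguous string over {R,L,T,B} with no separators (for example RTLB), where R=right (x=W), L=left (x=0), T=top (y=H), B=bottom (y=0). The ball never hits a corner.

Final position: (5,7/3)
Wall sequence: RBLR

1. t=1 → R at (5,1); v=(-3,-1)
2. t=1 → B at (2,0); v=(-3,1)
3. t=2/3 → L at (0,2/3); v=(3,1)
4. t=5/3 → R at (5,7/3); v=(-3,1)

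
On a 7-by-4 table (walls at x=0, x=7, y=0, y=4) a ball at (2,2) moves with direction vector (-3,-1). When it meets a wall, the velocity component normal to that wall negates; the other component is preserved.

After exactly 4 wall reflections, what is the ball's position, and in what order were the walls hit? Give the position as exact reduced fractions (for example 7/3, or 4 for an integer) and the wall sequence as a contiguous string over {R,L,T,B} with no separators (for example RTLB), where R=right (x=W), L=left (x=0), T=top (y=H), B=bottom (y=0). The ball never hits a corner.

1. t=2/3 → L at (0,4/3); v=(3,-1)
2. t=4/3 → B at (4,0); v=(3,1)
3. t=1 → R at (7,1); v=(-3,1)
4. t=7/3 → L at (0,10/3); v=(3,1)

Final position: (0,10/3)
Wall sequence: LBRL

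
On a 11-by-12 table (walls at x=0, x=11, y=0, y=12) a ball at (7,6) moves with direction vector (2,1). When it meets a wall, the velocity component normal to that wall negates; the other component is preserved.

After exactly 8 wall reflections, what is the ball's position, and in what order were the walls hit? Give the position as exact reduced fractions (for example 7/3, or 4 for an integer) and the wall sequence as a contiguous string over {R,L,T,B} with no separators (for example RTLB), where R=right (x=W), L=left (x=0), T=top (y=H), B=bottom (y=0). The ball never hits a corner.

1. t=2 → R at (11,8); v=(-2,1)
2. t=4 → T at (3,12); v=(-2,-1)
3. t=3/2 → L at (0,21/2); v=(2,-1)
4. t=11/2 → R at (11,5); v=(-2,-1)
5. t=5 → B at (1,0); v=(-2,1)
6. t=1/2 → L at (0,1/2); v=(2,1)
7. t=11/2 → R at (11,6); v=(-2,1)
8. t=11/2 → L at (0,23/2); v=(2,1)

Final position: (0,23/2)
Wall sequence: RTLRBLRL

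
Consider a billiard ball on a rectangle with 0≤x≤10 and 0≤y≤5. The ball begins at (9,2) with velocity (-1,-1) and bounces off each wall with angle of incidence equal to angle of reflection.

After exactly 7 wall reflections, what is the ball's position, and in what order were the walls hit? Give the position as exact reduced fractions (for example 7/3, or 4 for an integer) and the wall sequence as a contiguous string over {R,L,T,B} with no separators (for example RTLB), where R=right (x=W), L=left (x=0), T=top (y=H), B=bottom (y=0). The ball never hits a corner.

Final position: (7,0)
Wall sequence: BTLBTRB

1. t=2 → B at (7,0); v=(-1,1)
2. t=5 → T at (2,5); v=(-1,-1)
3. t=2 → L at (0,3); v=(1,-1)
4. t=3 → B at (3,0); v=(1,1)
5. t=5 → T at (8,5); v=(1,-1)
6. t=2 → R at (10,3); v=(-1,-1)
7. t=3 → B at (7,0); v=(-1,1)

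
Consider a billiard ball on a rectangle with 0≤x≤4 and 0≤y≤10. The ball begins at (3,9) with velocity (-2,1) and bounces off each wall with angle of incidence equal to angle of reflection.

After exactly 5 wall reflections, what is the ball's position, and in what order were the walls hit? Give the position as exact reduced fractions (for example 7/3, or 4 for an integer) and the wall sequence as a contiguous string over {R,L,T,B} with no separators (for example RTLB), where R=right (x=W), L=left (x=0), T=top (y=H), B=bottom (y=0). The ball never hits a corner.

Final position: (4,7/2)
Wall sequence: TLRLR

1. t=1 → T at (1,10); v=(-2,-1)
2. t=1/2 → L at (0,19/2); v=(2,-1)
3. t=2 → R at (4,15/2); v=(-2,-1)
4. t=2 → L at (0,11/2); v=(2,-1)
5. t=2 → R at (4,7/2); v=(-2,-1)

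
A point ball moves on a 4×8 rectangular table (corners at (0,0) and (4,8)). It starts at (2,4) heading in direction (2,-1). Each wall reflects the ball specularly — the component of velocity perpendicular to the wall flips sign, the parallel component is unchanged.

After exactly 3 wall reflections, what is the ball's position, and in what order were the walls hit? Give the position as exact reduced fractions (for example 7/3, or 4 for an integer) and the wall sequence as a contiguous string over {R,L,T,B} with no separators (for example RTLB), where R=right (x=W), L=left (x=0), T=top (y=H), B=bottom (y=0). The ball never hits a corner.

Final position: (2,0)
Wall sequence: RLB

1. t=1 → R at (4,3); v=(-2,-1)
2. t=2 → L at (0,1); v=(2,-1)
3. t=1 → B at (2,0); v=(2,1)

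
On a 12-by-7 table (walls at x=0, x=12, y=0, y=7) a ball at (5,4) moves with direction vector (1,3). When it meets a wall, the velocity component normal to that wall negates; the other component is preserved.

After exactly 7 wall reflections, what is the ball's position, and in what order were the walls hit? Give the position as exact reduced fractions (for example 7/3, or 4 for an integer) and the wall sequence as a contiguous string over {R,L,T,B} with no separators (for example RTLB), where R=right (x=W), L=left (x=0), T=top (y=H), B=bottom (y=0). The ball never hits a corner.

1. t=1 → T at (6,7); v=(1,-3)
2. t=7/3 → B at (25/3,0); v=(1,3)
3. t=7/3 → T at (32/3,7); v=(1,-3)
4. t=4/3 → R at (12,3); v=(-1,-3)
5. t=1 → B at (11,0); v=(-1,3)
6. t=7/3 → T at (26/3,7); v=(-1,-3)
7. t=7/3 → B at (19/3,0); v=(-1,3)

Final position: (19/3,0)
Wall sequence: TBTRBTB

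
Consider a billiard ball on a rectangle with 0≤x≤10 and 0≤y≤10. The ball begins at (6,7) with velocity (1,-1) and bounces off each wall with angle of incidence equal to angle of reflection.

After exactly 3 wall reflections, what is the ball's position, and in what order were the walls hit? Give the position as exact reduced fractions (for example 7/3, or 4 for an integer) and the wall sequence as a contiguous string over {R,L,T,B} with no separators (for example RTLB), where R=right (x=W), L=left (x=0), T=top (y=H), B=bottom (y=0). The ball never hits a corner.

Final position: (0,7)
Wall sequence: RBL

1. t=4 → R at (10,3); v=(-1,-1)
2. t=3 → B at (7,0); v=(-1,1)
3. t=7 → L at (0,7); v=(1,1)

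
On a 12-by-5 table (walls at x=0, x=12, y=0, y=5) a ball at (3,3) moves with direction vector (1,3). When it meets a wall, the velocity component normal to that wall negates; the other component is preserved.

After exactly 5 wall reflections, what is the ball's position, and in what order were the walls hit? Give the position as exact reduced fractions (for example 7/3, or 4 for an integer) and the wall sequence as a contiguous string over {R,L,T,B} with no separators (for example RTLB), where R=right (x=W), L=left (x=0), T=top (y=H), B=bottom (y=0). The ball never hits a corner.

Final position: (31/3,5)
Wall sequence: TBTBT

1. t=2/3 → T at (11/3,5); v=(1,-3)
2. t=5/3 → B at (16/3,0); v=(1,3)
3. t=5/3 → T at (7,5); v=(1,-3)
4. t=5/3 → B at (26/3,0); v=(1,3)
5. t=5/3 → T at (31/3,5); v=(1,-3)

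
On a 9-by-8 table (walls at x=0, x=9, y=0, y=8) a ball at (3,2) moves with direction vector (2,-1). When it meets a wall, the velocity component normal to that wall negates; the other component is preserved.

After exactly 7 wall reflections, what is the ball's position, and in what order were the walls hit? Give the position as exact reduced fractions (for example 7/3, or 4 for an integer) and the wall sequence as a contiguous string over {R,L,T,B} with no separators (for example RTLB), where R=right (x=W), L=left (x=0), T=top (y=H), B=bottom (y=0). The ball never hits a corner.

1. t=2 → B at (7,0); v=(2,1)
2. t=1 → R at (9,1); v=(-2,1)
3. t=9/2 → L at (0,11/2); v=(2,1)
4. t=5/2 → T at (5,8); v=(2,-1)
5. t=2 → R at (9,6); v=(-2,-1)
6. t=9/2 → L at (0,3/2); v=(2,-1)
7. t=3/2 → B at (3,0); v=(2,1)

Final position: (3,0)
Wall sequence: BRLTRLB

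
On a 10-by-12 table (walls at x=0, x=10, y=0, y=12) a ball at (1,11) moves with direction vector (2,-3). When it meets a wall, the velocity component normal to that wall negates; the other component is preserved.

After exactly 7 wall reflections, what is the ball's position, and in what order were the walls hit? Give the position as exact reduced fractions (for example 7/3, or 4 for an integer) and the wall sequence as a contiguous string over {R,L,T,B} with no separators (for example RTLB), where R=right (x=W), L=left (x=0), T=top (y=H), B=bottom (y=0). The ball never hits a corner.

1. t=11/3 → B at (25/3,0); v=(2,3)
2. t=5/6 → R at (10,5/2); v=(-2,3)
3. t=19/6 → T at (11/3,12); v=(-2,-3)
4. t=11/6 → L at (0,13/2); v=(2,-3)
5. t=13/6 → B at (13/3,0); v=(2,3)
6. t=17/6 → R at (10,17/2); v=(-2,3)
7. t=7/6 → T at (23/3,12); v=(-2,-3)

Final position: (23/3,12)
Wall sequence: BRTLBRT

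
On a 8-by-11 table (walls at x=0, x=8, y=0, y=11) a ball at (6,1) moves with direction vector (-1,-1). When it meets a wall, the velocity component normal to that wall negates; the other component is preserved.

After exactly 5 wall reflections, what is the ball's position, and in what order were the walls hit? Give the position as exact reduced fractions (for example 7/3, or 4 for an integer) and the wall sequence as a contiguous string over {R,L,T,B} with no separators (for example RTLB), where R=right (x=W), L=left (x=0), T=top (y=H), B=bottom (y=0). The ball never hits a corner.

Final position: (0,1)
Wall sequence: BLTRL

1. t=1 → B at (5,0); v=(-1,1)
2. t=5 → L at (0,5); v=(1,1)
3. t=6 → T at (6,11); v=(1,-1)
4. t=2 → R at (8,9); v=(-1,-1)
5. t=8 → L at (0,1); v=(1,-1)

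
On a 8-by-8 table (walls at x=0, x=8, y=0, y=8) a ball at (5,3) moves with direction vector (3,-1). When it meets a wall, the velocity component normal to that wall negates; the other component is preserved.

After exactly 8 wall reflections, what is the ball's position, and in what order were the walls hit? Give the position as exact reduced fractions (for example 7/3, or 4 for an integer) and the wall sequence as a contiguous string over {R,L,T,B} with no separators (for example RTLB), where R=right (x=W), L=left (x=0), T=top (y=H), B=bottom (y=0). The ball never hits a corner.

Final position: (0,14/3)
Wall sequence: RBLRLTRL

1. t=1 → R at (8,2); v=(-3,-1)
2. t=2 → B at (2,0); v=(-3,1)
3. t=2/3 → L at (0,2/3); v=(3,1)
4. t=8/3 → R at (8,10/3); v=(-3,1)
5. t=8/3 → L at (0,6); v=(3,1)
6. t=2 → T at (6,8); v=(3,-1)
7. t=2/3 → R at (8,22/3); v=(-3,-1)
8. t=8/3 → L at (0,14/3); v=(3,-1)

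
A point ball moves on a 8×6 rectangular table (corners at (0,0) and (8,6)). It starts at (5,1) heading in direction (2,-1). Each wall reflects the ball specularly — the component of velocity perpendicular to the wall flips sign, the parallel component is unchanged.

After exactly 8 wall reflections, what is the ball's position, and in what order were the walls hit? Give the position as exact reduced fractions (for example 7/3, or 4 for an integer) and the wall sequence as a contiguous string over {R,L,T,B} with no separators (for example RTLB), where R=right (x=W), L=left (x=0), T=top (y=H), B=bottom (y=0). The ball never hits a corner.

1. t=1 → B at (7,0); v=(2,1)
2. t=1/2 → R at (8,1/2); v=(-2,1)
3. t=4 → L at (0,9/2); v=(2,1)
4. t=3/2 → T at (3,6); v=(2,-1)
5. t=5/2 → R at (8,7/2); v=(-2,-1)
6. t=7/2 → B at (1,0); v=(-2,1)
7. t=1/2 → L at (0,1/2); v=(2,1)
8. t=4 → R at (8,9/2); v=(-2,1)

Final position: (8,9/2)
Wall sequence: BRLTRBLR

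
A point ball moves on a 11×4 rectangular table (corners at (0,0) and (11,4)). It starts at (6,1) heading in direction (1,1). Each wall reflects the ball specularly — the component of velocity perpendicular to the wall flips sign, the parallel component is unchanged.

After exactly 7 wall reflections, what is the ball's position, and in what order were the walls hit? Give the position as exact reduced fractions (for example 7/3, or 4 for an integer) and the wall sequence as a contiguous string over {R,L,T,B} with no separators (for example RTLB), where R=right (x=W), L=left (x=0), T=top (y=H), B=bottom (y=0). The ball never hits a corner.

Final position: (3,4)
Wall sequence: TRBTBLT

1. t=3 → T at (9,4); v=(1,-1)
2. t=2 → R at (11,2); v=(-1,-1)
3. t=2 → B at (9,0); v=(-1,1)
4. t=4 → T at (5,4); v=(-1,-1)
5. t=4 → B at (1,0); v=(-1,1)
6. t=1 → L at (0,1); v=(1,1)
7. t=3 → T at (3,4); v=(1,-1)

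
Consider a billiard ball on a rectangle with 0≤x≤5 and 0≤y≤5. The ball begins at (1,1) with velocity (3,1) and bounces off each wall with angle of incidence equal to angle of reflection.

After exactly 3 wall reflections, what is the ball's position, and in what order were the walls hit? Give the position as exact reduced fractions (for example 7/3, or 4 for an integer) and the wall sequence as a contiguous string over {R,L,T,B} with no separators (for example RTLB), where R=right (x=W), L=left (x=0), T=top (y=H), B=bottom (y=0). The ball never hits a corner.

Final position: (3,5)
Wall sequence: RLT

1. t=4/3 → R at (5,7/3); v=(-3,1)
2. t=5/3 → L at (0,4); v=(3,1)
3. t=1 → T at (3,5); v=(3,-1)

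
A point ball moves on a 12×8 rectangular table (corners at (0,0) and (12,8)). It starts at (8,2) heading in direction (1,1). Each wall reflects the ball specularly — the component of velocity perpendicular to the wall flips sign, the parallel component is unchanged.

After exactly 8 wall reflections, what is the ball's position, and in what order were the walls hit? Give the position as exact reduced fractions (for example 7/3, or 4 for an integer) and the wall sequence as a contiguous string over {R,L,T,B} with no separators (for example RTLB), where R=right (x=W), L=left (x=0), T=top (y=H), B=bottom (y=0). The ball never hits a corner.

Final position: (2,8)
Wall sequence: RTBLTRBT

1. t=4 → R at (12,6); v=(-1,1)
2. t=2 → T at (10,8); v=(-1,-1)
3. t=8 → B at (2,0); v=(-1,1)
4. t=2 → L at (0,2); v=(1,1)
5. t=6 → T at (6,8); v=(1,-1)
6. t=6 → R at (12,2); v=(-1,-1)
7. t=2 → B at (10,0); v=(-1,1)
8. t=8 → T at (2,8); v=(-1,-1)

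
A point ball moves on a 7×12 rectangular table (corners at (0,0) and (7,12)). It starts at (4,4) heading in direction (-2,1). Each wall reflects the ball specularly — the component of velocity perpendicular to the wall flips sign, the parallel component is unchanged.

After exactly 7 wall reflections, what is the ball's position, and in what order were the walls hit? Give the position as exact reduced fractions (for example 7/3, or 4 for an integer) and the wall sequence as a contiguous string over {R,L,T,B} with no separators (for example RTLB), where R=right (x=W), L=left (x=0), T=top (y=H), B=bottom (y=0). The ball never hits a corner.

1. t=2 → L at (0,6); v=(2,1)
2. t=7/2 → R at (7,19/2); v=(-2,1)
3. t=5/2 → T at (2,12); v=(-2,-1)
4. t=1 → L at (0,11); v=(2,-1)
5. t=7/2 → R at (7,15/2); v=(-2,-1)
6. t=7/2 → L at (0,4); v=(2,-1)
7. t=7/2 → R at (7,1/2); v=(-2,-1)

Final position: (7,1/2)
Wall sequence: LRTLRLR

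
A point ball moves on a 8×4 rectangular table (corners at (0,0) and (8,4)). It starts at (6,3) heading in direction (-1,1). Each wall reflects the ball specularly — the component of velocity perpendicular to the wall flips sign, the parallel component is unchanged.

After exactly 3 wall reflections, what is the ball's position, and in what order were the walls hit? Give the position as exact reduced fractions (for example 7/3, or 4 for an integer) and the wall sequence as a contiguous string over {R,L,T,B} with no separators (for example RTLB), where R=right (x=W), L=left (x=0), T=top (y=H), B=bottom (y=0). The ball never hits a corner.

1. t=1 → T at (5,4); v=(-1,-1)
2. t=4 → B at (1,0); v=(-1,1)
3. t=1 → L at (0,1); v=(1,1)

Final position: (0,1)
Wall sequence: TBL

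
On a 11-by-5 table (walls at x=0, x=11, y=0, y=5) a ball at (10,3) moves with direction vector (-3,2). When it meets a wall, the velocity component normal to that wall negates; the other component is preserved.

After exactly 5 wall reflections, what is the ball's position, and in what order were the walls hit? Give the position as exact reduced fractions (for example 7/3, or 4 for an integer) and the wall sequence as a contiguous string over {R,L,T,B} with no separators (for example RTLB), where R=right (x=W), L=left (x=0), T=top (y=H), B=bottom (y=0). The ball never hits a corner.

Final position: (11,3)
Wall sequence: TLBTR

1. t=1 → T at (7,5); v=(-3,-2)
2. t=7/3 → L at (0,1/3); v=(3,-2)
3. t=1/6 → B at (1/2,0); v=(3,2)
4. t=5/2 → T at (8,5); v=(3,-2)
5. t=1 → R at (11,3); v=(-3,-2)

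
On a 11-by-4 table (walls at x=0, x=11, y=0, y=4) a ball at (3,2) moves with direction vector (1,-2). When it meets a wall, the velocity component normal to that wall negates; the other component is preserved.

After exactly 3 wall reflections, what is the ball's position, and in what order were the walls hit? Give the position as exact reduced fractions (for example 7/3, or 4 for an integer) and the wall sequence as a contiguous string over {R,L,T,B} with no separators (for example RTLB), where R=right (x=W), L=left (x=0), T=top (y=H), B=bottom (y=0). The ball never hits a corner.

1. t=1 → B at (4,0); v=(1,2)
2. t=2 → T at (6,4); v=(1,-2)
3. t=2 → B at (8,0); v=(1,2)

Final position: (8,0)
Wall sequence: BTB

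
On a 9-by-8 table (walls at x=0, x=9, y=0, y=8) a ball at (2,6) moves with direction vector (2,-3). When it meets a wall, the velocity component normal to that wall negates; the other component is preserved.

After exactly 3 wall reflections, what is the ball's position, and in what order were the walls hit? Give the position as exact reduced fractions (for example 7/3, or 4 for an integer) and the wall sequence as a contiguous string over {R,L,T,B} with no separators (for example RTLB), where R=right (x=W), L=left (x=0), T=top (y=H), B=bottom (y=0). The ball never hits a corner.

Final position: (20/3,8)
Wall sequence: BRT

1. t=2 → B at (6,0); v=(2,3)
2. t=3/2 → R at (9,9/2); v=(-2,3)
3. t=7/6 → T at (20/3,8); v=(-2,-3)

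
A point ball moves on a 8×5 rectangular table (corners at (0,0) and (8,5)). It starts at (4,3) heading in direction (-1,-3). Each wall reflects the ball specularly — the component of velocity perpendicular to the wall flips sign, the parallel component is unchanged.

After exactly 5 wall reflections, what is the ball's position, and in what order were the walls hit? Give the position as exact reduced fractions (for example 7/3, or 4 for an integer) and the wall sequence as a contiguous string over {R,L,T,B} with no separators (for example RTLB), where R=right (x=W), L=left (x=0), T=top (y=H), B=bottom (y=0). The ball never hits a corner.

1. t=1 → B at (3,0); v=(-1,3)
2. t=5/3 → T at (4/3,5); v=(-1,-3)
3. t=4/3 → L at (0,1); v=(1,-3)
4. t=1/3 → B at (1/3,0); v=(1,3)
5. t=5/3 → T at (2,5); v=(1,-3)

Final position: (2,5)
Wall sequence: BTLBT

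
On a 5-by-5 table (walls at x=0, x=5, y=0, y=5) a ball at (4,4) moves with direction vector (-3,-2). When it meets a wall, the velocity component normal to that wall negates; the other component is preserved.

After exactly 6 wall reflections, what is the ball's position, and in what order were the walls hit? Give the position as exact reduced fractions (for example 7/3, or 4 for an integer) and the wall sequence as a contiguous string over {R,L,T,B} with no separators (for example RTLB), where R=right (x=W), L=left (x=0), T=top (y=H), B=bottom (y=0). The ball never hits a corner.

1. t=4/3 → L at (0,4/3); v=(3,-2)
2. t=2/3 → B at (2,0); v=(3,2)
3. t=1 → R at (5,2); v=(-3,2)
4. t=3/2 → T at (1/2,5); v=(-3,-2)
5. t=1/6 → L at (0,14/3); v=(3,-2)
6. t=5/3 → R at (5,4/3); v=(-3,-2)

Final position: (5,4/3)
Wall sequence: LBRTLR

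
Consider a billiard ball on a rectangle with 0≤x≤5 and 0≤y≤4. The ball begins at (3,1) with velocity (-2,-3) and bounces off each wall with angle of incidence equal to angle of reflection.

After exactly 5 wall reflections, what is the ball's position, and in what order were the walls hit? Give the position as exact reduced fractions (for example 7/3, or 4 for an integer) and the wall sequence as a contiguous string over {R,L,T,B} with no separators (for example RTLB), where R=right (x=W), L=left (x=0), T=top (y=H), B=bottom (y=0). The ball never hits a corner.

1. t=1/3 → B at (7/3,0); v=(-2,3)
2. t=7/6 → L at (0,7/2); v=(2,3)
3. t=1/6 → T at (1/3,4); v=(2,-3)
4. t=4/3 → B at (3,0); v=(2,3)
5. t=1 → R at (5,3); v=(-2,3)

Final position: (5,3)
Wall sequence: BLTBR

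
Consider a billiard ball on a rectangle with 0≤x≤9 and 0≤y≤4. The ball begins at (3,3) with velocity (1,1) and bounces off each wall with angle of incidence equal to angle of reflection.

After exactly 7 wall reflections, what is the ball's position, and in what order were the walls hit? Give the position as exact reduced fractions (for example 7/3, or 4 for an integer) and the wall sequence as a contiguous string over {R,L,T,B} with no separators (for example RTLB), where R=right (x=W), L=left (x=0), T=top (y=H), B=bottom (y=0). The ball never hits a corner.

Final position: (2,4)
Wall sequence: TBRTBLT

1. t=1 → T at (4,4); v=(1,-1)
2. t=4 → B at (8,0); v=(1,1)
3. t=1 → R at (9,1); v=(-1,1)
4. t=3 → T at (6,4); v=(-1,-1)
5. t=4 → B at (2,0); v=(-1,1)
6. t=2 → L at (0,2); v=(1,1)
7. t=2 → T at (2,4); v=(1,-1)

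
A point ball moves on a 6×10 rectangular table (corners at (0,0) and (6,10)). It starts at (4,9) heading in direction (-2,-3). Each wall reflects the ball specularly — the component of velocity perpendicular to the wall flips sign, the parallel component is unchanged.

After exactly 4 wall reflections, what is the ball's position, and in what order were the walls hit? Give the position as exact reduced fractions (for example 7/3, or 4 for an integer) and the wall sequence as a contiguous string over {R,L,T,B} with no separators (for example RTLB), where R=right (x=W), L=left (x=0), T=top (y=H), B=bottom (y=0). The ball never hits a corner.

1. t=2 → L at (0,3); v=(2,-3)
2. t=1 → B at (2,0); v=(2,3)
3. t=2 → R at (6,6); v=(-2,3)
4. t=4/3 → T at (10/3,10); v=(-2,-3)

Final position: (10/3,10)
Wall sequence: LBRT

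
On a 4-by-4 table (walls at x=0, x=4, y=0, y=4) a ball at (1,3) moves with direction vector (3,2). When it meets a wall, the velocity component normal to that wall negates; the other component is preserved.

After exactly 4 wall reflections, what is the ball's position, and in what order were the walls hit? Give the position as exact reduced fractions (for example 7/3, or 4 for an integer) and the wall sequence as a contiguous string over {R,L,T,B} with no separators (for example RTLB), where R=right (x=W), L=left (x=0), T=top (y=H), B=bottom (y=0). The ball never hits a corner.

Final position: (1/2,0)
Wall sequence: TRLB

1. t=1/2 → T at (5/2,4); v=(3,-2)
2. t=1/2 → R at (4,3); v=(-3,-2)
3. t=4/3 → L at (0,1/3); v=(3,-2)
4. t=1/6 → B at (1/2,0); v=(3,2)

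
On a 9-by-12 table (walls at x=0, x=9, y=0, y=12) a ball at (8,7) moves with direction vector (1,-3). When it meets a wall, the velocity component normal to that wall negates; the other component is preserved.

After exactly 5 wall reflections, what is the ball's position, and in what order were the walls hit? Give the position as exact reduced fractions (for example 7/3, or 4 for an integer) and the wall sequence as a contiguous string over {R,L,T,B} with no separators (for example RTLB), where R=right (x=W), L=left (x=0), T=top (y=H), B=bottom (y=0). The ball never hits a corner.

1. t=1 → R at (9,4); v=(-1,-3)
2. t=4/3 → B at (23/3,0); v=(-1,3)
3. t=4 → T at (11/3,12); v=(-1,-3)
4. t=11/3 → L at (0,1); v=(1,-3)
5. t=1/3 → B at (1/3,0); v=(1,3)

Final position: (1/3,0)
Wall sequence: RBTLB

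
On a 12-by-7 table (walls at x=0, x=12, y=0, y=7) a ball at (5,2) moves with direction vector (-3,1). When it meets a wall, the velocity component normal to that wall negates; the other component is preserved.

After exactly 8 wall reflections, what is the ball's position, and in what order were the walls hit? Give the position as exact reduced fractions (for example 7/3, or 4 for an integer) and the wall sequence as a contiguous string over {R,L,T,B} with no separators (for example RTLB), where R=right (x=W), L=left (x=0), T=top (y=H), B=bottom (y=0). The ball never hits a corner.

1. t=5/3 → L at (0,11/3); v=(3,1)
2. t=10/3 → T at (10,7); v=(3,-1)
3. t=2/3 → R at (12,19/3); v=(-3,-1)
4. t=4 → L at (0,7/3); v=(3,-1)
5. t=7/3 → B at (7,0); v=(3,1)
6. t=5/3 → R at (12,5/3); v=(-3,1)
7. t=4 → L at (0,17/3); v=(3,1)
8. t=4/3 → T at (4,7); v=(3,-1)

Final position: (4,7)
Wall sequence: LTRLBRLT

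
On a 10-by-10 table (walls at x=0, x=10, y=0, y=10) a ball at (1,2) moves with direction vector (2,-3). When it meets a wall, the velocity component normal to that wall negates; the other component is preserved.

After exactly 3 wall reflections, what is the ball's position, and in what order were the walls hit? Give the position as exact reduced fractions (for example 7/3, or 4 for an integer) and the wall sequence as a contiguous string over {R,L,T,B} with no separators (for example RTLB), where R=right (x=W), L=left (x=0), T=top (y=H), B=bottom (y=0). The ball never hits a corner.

Final position: (10,17/2)
Wall sequence: BTR

1. t=2/3 → B at (7/3,0); v=(2,3)
2. t=10/3 → T at (9,10); v=(2,-3)
3. t=1/2 → R at (10,17/2); v=(-2,-3)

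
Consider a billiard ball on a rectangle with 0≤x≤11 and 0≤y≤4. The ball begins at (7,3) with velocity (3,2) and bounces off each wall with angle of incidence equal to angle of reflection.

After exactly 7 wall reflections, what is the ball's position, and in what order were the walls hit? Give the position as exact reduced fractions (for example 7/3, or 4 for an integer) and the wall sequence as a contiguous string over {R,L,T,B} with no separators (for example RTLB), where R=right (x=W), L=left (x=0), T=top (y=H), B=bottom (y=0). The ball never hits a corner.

1. t=1/2 → T at (17/2,4); v=(3,-2)
2. t=5/6 → R at (11,7/3); v=(-3,-2)
3. t=7/6 → B at (15/2,0); v=(-3,2)
4. t=2 → T at (3/2,4); v=(-3,-2)
5. t=1/2 → L at (0,3); v=(3,-2)
6. t=3/2 → B at (9/2,0); v=(3,2)
7. t=2 → T at (21/2,4); v=(3,-2)

Final position: (21/2,4)
Wall sequence: TRBTLBT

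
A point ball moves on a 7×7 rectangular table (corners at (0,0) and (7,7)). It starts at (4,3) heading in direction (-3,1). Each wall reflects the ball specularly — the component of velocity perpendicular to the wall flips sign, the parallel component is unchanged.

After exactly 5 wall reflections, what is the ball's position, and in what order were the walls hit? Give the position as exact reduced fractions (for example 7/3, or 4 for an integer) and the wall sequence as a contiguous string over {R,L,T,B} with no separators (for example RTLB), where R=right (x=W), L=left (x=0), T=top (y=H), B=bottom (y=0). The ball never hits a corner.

Final position: (7,8/3)
Wall sequence: LRTLR

1. t=4/3 → L at (0,13/3); v=(3,1)
2. t=7/3 → R at (7,20/3); v=(-3,1)
3. t=1/3 → T at (6,7); v=(-3,-1)
4. t=2 → L at (0,5); v=(3,-1)
5. t=7/3 → R at (7,8/3); v=(-3,-1)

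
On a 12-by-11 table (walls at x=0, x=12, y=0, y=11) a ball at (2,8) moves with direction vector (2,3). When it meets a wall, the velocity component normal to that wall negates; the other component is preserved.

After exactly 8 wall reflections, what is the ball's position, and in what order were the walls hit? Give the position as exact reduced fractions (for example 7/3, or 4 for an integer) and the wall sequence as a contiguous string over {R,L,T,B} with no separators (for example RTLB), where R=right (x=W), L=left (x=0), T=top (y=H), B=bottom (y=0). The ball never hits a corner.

1. t=1 → T at (4,11); v=(2,-3)
2. t=11/3 → B at (34/3,0); v=(2,3)
3. t=1/3 → R at (12,1); v=(-2,3)
4. t=10/3 → T at (16/3,11); v=(-2,-3)
5. t=8/3 → L at (0,3); v=(2,-3)
6. t=1 → B at (2,0); v=(2,3)
7. t=11/3 → T at (28/3,11); v=(2,-3)
8. t=4/3 → R at (12,7); v=(-2,-3)

Final position: (12,7)
Wall sequence: TBRTLBTR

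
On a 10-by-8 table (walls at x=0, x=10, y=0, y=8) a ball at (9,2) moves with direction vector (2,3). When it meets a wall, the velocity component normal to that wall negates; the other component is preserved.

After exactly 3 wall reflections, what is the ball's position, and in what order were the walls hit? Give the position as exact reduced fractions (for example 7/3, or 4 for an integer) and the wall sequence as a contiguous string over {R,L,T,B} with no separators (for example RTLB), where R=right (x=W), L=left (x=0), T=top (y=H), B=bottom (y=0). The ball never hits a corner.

1. t=1/2 → R at (10,7/2); v=(-2,3)
2. t=3/2 → T at (7,8); v=(-2,-3)
3. t=8/3 → B at (5/3,0); v=(-2,3)

Final position: (5/3,0)
Wall sequence: RTB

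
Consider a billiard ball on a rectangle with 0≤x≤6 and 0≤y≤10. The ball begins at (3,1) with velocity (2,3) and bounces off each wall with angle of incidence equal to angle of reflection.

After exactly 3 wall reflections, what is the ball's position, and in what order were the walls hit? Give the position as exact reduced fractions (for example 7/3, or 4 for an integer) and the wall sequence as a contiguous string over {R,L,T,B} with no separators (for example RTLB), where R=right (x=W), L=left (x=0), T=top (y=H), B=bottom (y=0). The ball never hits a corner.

1. t=3/2 → R at (6,11/2); v=(-2,3)
2. t=3/2 → T at (3,10); v=(-2,-3)
3. t=3/2 → L at (0,11/2); v=(2,-3)

Final position: (0,11/2)
Wall sequence: RTL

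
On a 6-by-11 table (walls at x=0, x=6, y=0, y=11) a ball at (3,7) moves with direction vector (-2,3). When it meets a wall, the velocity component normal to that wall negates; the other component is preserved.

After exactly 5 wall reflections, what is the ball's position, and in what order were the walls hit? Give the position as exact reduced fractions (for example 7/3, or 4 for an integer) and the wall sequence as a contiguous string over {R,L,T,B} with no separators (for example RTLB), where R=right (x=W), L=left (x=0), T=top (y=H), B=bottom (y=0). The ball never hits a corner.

1. t=4/3 → T at (1/3,11); v=(-2,-3)
2. t=1/6 → L at (0,21/2); v=(2,-3)
3. t=3 → R at (6,3/2); v=(-2,-3)
4. t=1/2 → B at (5,0); v=(-2,3)
5. t=5/2 → L at (0,15/2); v=(2,3)

Final position: (0,15/2)
Wall sequence: TLRBL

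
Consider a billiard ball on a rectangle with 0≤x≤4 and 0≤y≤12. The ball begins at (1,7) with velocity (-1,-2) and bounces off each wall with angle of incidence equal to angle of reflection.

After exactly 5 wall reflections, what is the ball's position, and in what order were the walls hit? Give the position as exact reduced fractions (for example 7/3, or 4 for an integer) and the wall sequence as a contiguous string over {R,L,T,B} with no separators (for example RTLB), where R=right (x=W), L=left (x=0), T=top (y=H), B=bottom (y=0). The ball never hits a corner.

Final position: (1/2,12)
Wall sequence: LBRLT

1. t=1 → L at (0,5); v=(1,-2)
2. t=5/2 → B at (5/2,0); v=(1,2)
3. t=3/2 → R at (4,3); v=(-1,2)
4. t=4 → L at (0,11); v=(1,2)
5. t=1/2 → T at (1/2,12); v=(1,-2)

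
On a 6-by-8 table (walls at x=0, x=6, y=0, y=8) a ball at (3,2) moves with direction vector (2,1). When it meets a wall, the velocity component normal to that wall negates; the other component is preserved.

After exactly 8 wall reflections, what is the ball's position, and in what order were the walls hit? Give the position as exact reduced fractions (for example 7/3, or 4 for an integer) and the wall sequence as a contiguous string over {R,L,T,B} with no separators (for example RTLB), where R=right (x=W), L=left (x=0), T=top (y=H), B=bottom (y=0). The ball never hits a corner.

Final position: (0,5/2)
Wall sequence: RLTRLRBL

1. t=3/2 → R at (6,7/2); v=(-2,1)
2. t=3 → L at (0,13/2); v=(2,1)
3. t=3/2 → T at (3,8); v=(2,-1)
4. t=3/2 → R at (6,13/2); v=(-2,-1)
5. t=3 → L at (0,7/2); v=(2,-1)
6. t=3 → R at (6,1/2); v=(-2,-1)
7. t=1/2 → B at (5,0); v=(-2,1)
8. t=5/2 → L at (0,5/2); v=(2,1)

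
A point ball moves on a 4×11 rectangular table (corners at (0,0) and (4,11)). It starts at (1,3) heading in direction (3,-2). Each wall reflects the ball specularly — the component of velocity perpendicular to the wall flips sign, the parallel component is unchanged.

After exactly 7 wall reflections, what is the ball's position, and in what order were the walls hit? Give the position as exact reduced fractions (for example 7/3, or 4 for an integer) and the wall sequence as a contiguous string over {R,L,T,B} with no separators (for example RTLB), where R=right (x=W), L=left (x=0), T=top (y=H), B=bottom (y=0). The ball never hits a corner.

Final position: (2,11)
Wall sequence: RBLRLRT

1. t=1 → R at (4,1); v=(-3,-2)
2. t=1/2 → B at (5/2,0); v=(-3,2)
3. t=5/6 → L at (0,5/3); v=(3,2)
4. t=4/3 → R at (4,13/3); v=(-3,2)
5. t=4/3 → L at (0,7); v=(3,2)
6. t=4/3 → R at (4,29/3); v=(-3,2)
7. t=2/3 → T at (2,11); v=(-3,-2)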